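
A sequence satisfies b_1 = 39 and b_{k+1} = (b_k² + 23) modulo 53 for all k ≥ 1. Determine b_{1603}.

19

We have b_1 = 39; b_2 = 7; b_3 = 19; b_4 = 13; b_5 = 33; b_6 = 52; b_7 = 24; b_8 = 16; b_9 = 14; b_{10} = 7.
Since b_{10} = b_2 = 7, the sequence is eventually periodic: after a pre-period of length 1 it cycles with period 8.
For k ≥ 2, b_k depends only on (k - 2) mod 8. (1603 - 2) mod 8 = 1, so b_{1603} = b_3 = 19.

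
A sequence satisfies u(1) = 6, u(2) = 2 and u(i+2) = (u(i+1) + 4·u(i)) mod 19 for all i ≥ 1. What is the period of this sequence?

18

Listing terms: u(1) = 6, u(2) = 2, u(3) = 7, u(4) = 15, u(5) = 5, u(6) = 8, u(7) = 9, u(8) = 3, u(9) = 1, u(10) = 13, u(11) = 17, u(12) = 12, u(13) = 4, u(14) = 14, u(15) = 11, u(16) = 10, u(17) = 16, u(18) = 18, u(19) = 6, u(20) = 2.
The sequence repeats with period 18.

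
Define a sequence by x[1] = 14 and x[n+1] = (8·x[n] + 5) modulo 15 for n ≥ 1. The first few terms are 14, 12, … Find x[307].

We have x[1] = 14, x[2] = 12, x[3] = 11, x[4] = 3, x[5] = 14.
The sequence repeats with period 4.
So x[307] = x[1 + ((307-1) mod 4)] = x[3] = 11.

11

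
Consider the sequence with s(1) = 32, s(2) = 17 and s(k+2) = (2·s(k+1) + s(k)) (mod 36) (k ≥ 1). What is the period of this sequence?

Computing terms: s(1) = 32; s(2) = 17; s(3) = 30; s(4) = 5; s(5) = 4; s(6) = 13; s(7) = 30; s(8) = 1; s(9) = 32; s(10) = 29; s(11) = 18; s(12) = 29; s(13) = 4; s(14) = 1; s(15) = 6; s(16) = 13; s(17) = 32; s(18) = 5; s(19) = 6; s(20) = 17; s(21) = 4; s(22) = 25; s(23) = 18; s(24) = 25; s(25) = 32; s(26) = 17.
Since (s(25), s(26)) = (s(1), s(2)) = (32, 17) (two consecutive terms determine the rest), the sequence is periodic with period 24.

24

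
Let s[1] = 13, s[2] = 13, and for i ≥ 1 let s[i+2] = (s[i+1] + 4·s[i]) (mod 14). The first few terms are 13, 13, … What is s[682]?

11

s[1] = 13,  s[2] = 13,  s[3] = 9,  s[4] = 5,  s[5] = 13,  s[6] = 5,  s[7] = 1,  s[8] = 7,  s[9] = 11,  s[10] = 11,  s[11] = 13,  s[12] = 1,  s[13] = 11,  s[14] = 1,  s[15] = 3,  s[16] = 7,  s[17] = 5,  s[18] = 5,  s[19] = 11,  s[20] = 3,  s[21] = 5,  s[22] = 3,  s[23] = 9,  s[24] = 7,  s[25] = 1,  s[26] = 1,  s[27] = 5,  s[28] = 9,  s[29] = 1,  s[30] = 9,  s[31] = 13,  s[32] = 7,  s[33] = 3,  s[34] = 3,  s[35] = 1,  s[36] = 13,  s[37] = 3,  s[38] = 13,  s[39] = 11,  s[40] = 7,  s[41] = 9,  s[42] = 9,  s[43] = 3,  s[44] = 11,  s[45] = 9,  s[46] = 11,  s[47] = 5,  s[48] = 7,  s[49] = 13,  s[50] = 13.
Since (s[49], s[50]) = (s[1], s[2]) = (13, 13) (two consecutive terms determine the rest), the sequence is periodic with period 48.
(682 - 1) mod 48 = 9, so s[682] = s[10] = 11.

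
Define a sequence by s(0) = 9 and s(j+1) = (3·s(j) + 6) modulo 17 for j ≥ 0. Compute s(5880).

2

s(0) = 9; s(1) = 16; s(2) = 3; s(3) = 15; s(4) = 0; s(5) = 6; s(6) = 7; s(7) = 10; s(8) = 2; s(9) = 12; s(10) = 8; s(11) = 13; s(12) = 11; s(13) = 5; s(14) = 4; s(15) = 1; s(16) = 9.
Since s(16) = s(0) = 9, the sequence is periodic with period 16.
(5880 - 0) mod 16 = 8, so s(5880) = s(8) = 2.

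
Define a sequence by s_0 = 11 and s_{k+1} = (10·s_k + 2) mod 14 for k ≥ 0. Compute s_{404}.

2

Computing terms: s_0 = 11; s_1 = 0; s_2 = 2; s_3 = 8; s_4 = 12; s_5 = 10; s_6 = 4; s_7 = 0.
Since s_7 = s_1 = 0, the sequence is eventually periodic: after a pre-period of length 1 it cycles with period 6.
For k ≥ 1, s_k depends only on (k - 1) mod 6. (404 - 1) mod 6 = 1, so s_{404} = s_2 = 2.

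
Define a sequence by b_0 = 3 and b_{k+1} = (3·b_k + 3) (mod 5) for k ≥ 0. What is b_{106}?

Listing terms: b_0 = 3, b_1 = 2, b_2 = 4, b_3 = 0, b_4 = 3.
The sequence repeats with period 4.
So b_{106} = b_{0 + ((106-0) mod 4)} = b_2 = 4.

4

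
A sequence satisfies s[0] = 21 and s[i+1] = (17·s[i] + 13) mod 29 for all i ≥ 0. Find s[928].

21

s[0] = 21, s[1] = 22, s[2] = 10, s[3] = 9, s[4] = 21.
Since s[4] = s[0] = 21, the sequence is periodic with period 4.
(928 - 0) mod 4 = 0, so s[928] = s[0] = 21.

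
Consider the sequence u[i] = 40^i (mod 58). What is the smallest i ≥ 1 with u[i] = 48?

Listing terms: u[0] = 1,  u[1] = 40,  u[2] = 34,  u[3] = 26,  u[4] = 54,  u[5] = 14,  u[6] = 38,  u[7] = 12,  u[8] = 16,  u[9] = 2,  u[10] = 22,  u[11] = 10,  u[12] = 52,  u[13] = 50,  u[14] = 28,  u[15] = 18,  u[16] = 24,  u[17] = 32,  u[18] = 4,  u[19] = 44,  u[20] = 20,  u[21] = 46,  u[22] = 42,  u[23] = 56,  u[24] = 36,  u[25] = 48,  u[26] = 6,  u[27] = 8,  u[28] = 30,  u[29] = 40.
Since u[29] = u[1] = 40, the sequence is eventually periodic: after a pre-period of length 1 it cycles with period 28.
The value 48 first appears (with i ≥ 1) at u[25].

25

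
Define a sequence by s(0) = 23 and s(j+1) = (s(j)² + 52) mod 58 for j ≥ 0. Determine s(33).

43

Listing terms: s(0) = 23, s(1) = 1, s(2) = 53, s(3) = 19, s(4) = 7, s(5) = 43, s(6) = 45, s(7) = 47, s(8) = 57, s(9) = 53.
Since s(9) = s(2) = 53, the sequence is eventually periodic: after a pre-period of length 2 it cycles with period 7.
For j ≥ 2, s(j) depends only on (j - 2) mod 7. (33 - 2) mod 7 = 3, so s(33) = s(5) = 43.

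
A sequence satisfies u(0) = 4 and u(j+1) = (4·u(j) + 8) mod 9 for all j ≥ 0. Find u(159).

We have u(0) = 4; u(1) = 6; u(2) = 5; u(3) = 1; u(4) = 3; u(5) = 2; u(6) = 7; u(7) = 0; u(8) = 8; u(9) = 4.
The sequence repeats with period 9.
(159 - 0) mod 9 = 6, so u(159) = u(6) = 7.

7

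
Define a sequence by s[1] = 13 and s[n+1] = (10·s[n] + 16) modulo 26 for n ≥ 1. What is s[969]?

20

s[1] = 13, s[2] = 16, s[3] = 20, s[4] = 8, s[5] = 18, s[6] = 14, s[7] = 0, s[8] = 16.
Since s[8] = s[2] = 16, the sequence is eventually periodic: after a pre-period of length 1 it cycles with period 6.
For n ≥ 2, s[n] depends only on (n - 2) mod 6. (969 - 2) mod 6 = 1, so s[969] = s[3] = 20.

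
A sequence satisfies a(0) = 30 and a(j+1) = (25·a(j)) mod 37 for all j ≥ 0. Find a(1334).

a(0) = 30; a(1) = 10; a(2) = 28; a(3) = 34; a(4) = 36; a(5) = 12; a(6) = 4; a(7) = 26; a(8) = 21; a(9) = 7; a(10) = 27; a(11) = 9; a(12) = 3; a(13) = 1; a(14) = 25; a(15) = 33; a(16) = 11; a(17) = 16; a(18) = 30.
Since a(18) = a(0) = 30, the sequence is periodic with period 18.
(1334 - 0) mod 18 = 2, so a(1334) = a(2) = 28.

28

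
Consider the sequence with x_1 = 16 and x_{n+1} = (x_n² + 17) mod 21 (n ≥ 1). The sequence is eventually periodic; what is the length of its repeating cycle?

6

Computing terms: x_1 = 16, x_2 = 0, x_3 = 17, x_4 = 12, x_5 = 14, x_6 = 3, x_7 = 5, x_8 = 0.
Since x_8 = x_2 = 0, the sequence is eventually periodic: after a pre-period of length 1 it cycles with period 6.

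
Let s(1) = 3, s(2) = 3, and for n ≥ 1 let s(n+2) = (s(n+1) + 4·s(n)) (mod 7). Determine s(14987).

We have s(1) = 3; s(2) = 3; s(3) = 1; s(4) = 6; s(5) = 3; s(6) = 6; s(7) = 4; s(8) = 0; s(9) = 2; s(10) = 2; s(11) = 3; s(12) = 4; s(13) = 2; s(14) = 4; s(15) = 5; s(16) = 0; s(17) = 6; s(18) = 6; s(19) = 2; s(20) = 5; s(21) = 6; s(22) = 5; s(23) = 1; s(24) = 0; s(25) = 4; s(26) = 4; s(27) = 6; s(28) = 1; s(29) = 4; s(30) = 1; s(31) = 3; s(32) = 0; s(33) = 5; s(34) = 5; s(35) = 4; s(36) = 3; s(37) = 5; s(38) = 3; s(39) = 2; s(40) = 0; s(41) = 1; s(42) = 1; s(43) = 5; s(44) = 2; s(45) = 1; s(46) = 2; s(47) = 6; s(48) = 0; s(49) = 3; s(50) = 3.
The sequence repeats with period 48.
(14987 - 1) mod 48 = 10, so s(14987) = s(11) = 3.

3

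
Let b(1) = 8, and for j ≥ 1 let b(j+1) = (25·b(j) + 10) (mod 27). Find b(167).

Computing terms: b(1) = 8, b(2) = 21, b(3) = 22, b(4) = 20, b(5) = 24, b(6) = 16, b(7) = 5, b(8) = 0, b(9) = 10, b(10) = 17, b(11) = 3, b(12) = 4, b(13) = 2, b(14) = 6, b(15) = 25, b(16) = 14, b(17) = 9, b(18) = 19, b(19) = 26, b(20) = 12, b(21) = 13, b(22) = 11, b(23) = 15, b(24) = 7, b(25) = 23, b(26) = 18, b(27) = 1, b(28) = 8.
Since b(28) = b(1) = 8, the sequence is periodic with period 27.
So b(167) = b(1 + ((167-1) mod 27)) = b(5) = 24.

24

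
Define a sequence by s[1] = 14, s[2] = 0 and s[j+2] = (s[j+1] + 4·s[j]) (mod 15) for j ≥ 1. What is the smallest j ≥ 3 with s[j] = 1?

15

Listing terms: s[1] = 14; s[2] = 0; s[3] = 11; s[4] = 11; s[5] = 10; s[6] = 9; s[7] = 4; s[8] = 10; s[9] = 11; s[10] = 6; s[11] = 5; s[12] = 14; s[13] = 4; s[14] = 0; s[15] = 1; s[16] = 1; s[17] = 5; s[18] = 9; s[19] = 14; s[20] = 5; s[21] = 1; s[22] = 6; s[23] = 10; s[24] = 4; s[25] = 14; s[26] = 0.
Since (s[25], s[26]) = (s[1], s[2]) = (14, 0) (two consecutive terms determine the rest), the sequence is periodic with period 24.
The value 1 first appears (with j ≥ 3) at s[15].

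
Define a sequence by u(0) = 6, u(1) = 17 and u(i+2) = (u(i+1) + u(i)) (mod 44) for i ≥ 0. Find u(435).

4

We have u(0) = 6, u(1) = 17, u(2) = 23, u(3) = 40, u(4) = 19, u(5) = 15, u(6) = 34, u(7) = 5, u(8) = 39, u(9) = 0, u(10) = 39, u(11) = 39, u(12) = 34, u(13) = 29, u(14) = 19, u(15) = 4, u(16) = 23, u(17) = 27, u(18) = 6, u(19) = 33, u(20) = 39, u(21) = 28, u(22) = 23, u(23) = 7, u(24) = 30, u(25) = 37, u(26) = 23, u(27) = 16, u(28) = 39, u(29) = 11, u(30) = 6, u(31) = 17.
The sequence repeats with period 30.
(435 - 0) mod 30 = 15, so u(435) = u(15) = 4.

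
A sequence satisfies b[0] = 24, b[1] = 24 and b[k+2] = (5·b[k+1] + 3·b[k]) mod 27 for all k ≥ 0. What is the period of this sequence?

Computing terms: b[0] = 24; b[1] = 24; b[2] = 3; b[3] = 6; b[4] = 12; b[5] = 24; b[6] = 21; b[7] = 15; b[8] = 3; b[9] = 6.
Since (b[8], b[9]) = (b[2], b[3]) = (3, 6) (two consecutive terms determine the rest), the sequence is eventually periodic: after a pre-period of length 2 it cycles with period 6.

6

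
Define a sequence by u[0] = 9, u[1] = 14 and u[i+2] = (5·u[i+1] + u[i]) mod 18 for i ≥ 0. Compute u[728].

u[0] = 9,  u[1] = 14,  u[2] = 7,  u[3] = 13,  u[4] = 0,  u[5] = 13,  u[6] = 11,  u[7] = 14,  u[8] = 9,  u[9] = 5,  u[10] = 16,  u[11] = 13,  u[12] = 9,  u[13] = 4,  u[14] = 11,  u[15] = 5,  u[16] = 0,  u[17] = 5,  u[18] = 7,  u[19] = 4,  u[20] = 9,  u[21] = 13,  u[22] = 2,  u[23] = 5,  u[24] = 9,  u[25] = 14.
The sequence repeats with period 24.
So u[728] = u[0 + ((728-0) mod 24)] = u[8] = 9.

9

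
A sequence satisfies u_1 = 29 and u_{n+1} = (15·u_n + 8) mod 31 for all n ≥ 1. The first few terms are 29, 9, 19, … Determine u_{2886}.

Computing terms: u_1 = 29, u_2 = 9, u_3 = 19, u_4 = 14, u_5 = 1, u_6 = 23, u_7 = 12, u_8 = 2, u_9 = 7, u_{10} = 20, u_{11} = 29.
Since u_{11} = u_1 = 29, the sequence is periodic with period 10.
(2886 - 1) mod 10 = 5, so u_{2886} = u_6 = 23.

23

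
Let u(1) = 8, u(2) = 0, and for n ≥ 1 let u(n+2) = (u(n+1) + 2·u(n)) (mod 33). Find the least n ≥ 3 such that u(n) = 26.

We have u(1) = 8,  u(2) = 0,  u(3) = 16,  u(4) = 16,  u(5) = 15,  u(6) = 14,  u(7) = 11,  u(8) = 6,  u(9) = 28,  u(10) = 7,  u(11) = 30,  u(12) = 11,  u(13) = 5,  u(14) = 27,  u(15) = 4,  u(16) = 25,  u(17) = 0,  u(18) = 17,  u(19) = 17,  u(20) = 18,  u(21) = 19,  u(22) = 22,  u(23) = 27,  u(24) = 5,  u(25) = 26,  u(26) = 3,  u(27) = 22,  u(28) = 28,  u(29) = 6,  u(30) = 29,  u(31) = 8,  u(32) = 0.
The sequence repeats with period 30.
The value 26 first appears (with n ≥ 3) at u(25).

25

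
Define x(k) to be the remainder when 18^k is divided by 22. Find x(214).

x(1) = 18, x(2) = 16, x(3) = 2, x(4) = 14, x(5) = 10, x(6) = 4, x(7) = 6, x(8) = 20, x(9) = 8, x(10) = 12, x(11) = 18.
Since x(11) = x(1) = 18, the sequence is periodic with period 10.
So x(214) = x(1 + ((214-1) mod 10)) = x(4) = 14.

14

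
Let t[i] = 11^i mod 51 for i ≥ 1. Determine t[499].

Listing terms: t[1] = 11, t[2] = 19, t[3] = 5, t[4] = 4, t[5] = 44, t[6] = 25, t[7] = 20, t[8] = 16, t[9] = 23, t[10] = 49, t[11] = 29, t[12] = 13, t[13] = 41, t[14] = 43, t[15] = 14, t[16] = 1, t[17] = 11.
Since t[17] = t[1] = 11, the sequence is periodic with period 16.
So t[499] = t[1 + ((499-1) mod 16)] = t[3] = 5.

5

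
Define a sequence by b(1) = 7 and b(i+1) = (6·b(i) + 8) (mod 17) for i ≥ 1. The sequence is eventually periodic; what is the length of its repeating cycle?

We have b(1) = 7,  b(2) = 16,  b(3) = 2,  b(4) = 3,  b(5) = 9,  b(6) = 11,  b(7) = 6,  b(8) = 10,  b(9) = 0,  b(10) = 8,  b(11) = 5,  b(12) = 4,  b(13) = 15,  b(14) = 13,  b(15) = 1,  b(16) = 14,  b(17) = 7.
The sequence repeats with period 16.

16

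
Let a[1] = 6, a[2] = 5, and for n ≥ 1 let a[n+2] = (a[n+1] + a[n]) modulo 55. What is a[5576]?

32

Listing terms: a[1] = 6, a[2] = 5, a[3] = 11, a[4] = 16, a[5] = 27, a[6] = 43, a[7] = 15, a[8] = 3, a[9] = 18, a[10] = 21, a[11] = 39, a[12] = 5, a[13] = 44, a[14] = 49, a[15] = 38, a[16] = 32, a[17] = 15, a[18] = 47, a[19] = 7, a[20] = 54, a[21] = 6, a[22] = 5.
The sequence repeats with period 20.
(5576 - 1) mod 20 = 15, so a[5576] = a[16] = 32.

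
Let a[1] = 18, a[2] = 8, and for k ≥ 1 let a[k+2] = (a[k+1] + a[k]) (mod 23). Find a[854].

a[1] = 18,  a[2] = 8,  a[3] = 3,  a[4] = 11,  a[5] = 14,  a[6] = 2,  a[7] = 16,  a[8] = 18,  a[9] = 11,  a[10] = 6,  a[11] = 17,  a[12] = 0,  a[13] = 17,  a[14] = 17,  a[15] = 11,  a[16] = 5,  a[17] = 16,  a[18] = 21,  a[19] = 14,  a[20] = 12,  a[21] = 3,  a[22] = 15,  a[23] = 18,  a[24] = 10,  a[25] = 5,  a[26] = 15,  a[27] = 20,  a[28] = 12,  a[29] = 9,  a[30] = 21,  a[31] = 7,  a[32] = 5,  a[33] = 12,  a[34] = 17,  a[35] = 6,  a[36] = 0,  a[37] = 6,  a[38] = 6,  a[39] = 12,  a[40] = 18,  a[41] = 7,  a[42] = 2,  a[43] = 9,  a[44] = 11,  a[45] = 20,  a[46] = 8,  a[47] = 5,  a[48] = 13,  a[49] = 18,  a[50] = 8.
The sequence repeats with period 48.
(854 - 1) mod 48 = 37, so a[854] = a[38] = 6.

6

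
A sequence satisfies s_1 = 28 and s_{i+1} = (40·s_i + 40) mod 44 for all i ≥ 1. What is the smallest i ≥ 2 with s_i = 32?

6

We have s_1 = 28,  s_2 = 16,  s_3 = 20,  s_4 = 4,  s_5 = 24,  s_6 = 32,  s_7 = 0,  s_8 = 40,  s_9 = 12,  s_{10} = 36,  s_{11} = 28.
The sequence repeats with period 10.
The value 32 first appears (with i ≥ 2) at s_6.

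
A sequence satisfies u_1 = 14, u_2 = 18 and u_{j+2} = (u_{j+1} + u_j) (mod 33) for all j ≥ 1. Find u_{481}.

14

We have u_1 = 14, u_2 = 18, u_3 = 32, u_4 = 17, u_5 = 16, u_6 = 0, u_7 = 16, u_8 = 16, u_9 = 32, u_{10} = 15, u_{11} = 14, u_{12} = 29, u_{13} = 10, u_{14} = 6, u_{15} = 16, u_{16} = 22, u_{17} = 5, u_{18} = 27, u_{19} = 32, u_{20} = 26, u_{21} = 25, u_{22} = 18, u_{23} = 10, u_{24} = 28, u_{25} = 5, u_{26} = 0, u_{27} = 5, u_{28} = 5, u_{29} = 10, u_{30} = 15, u_{31} = 25, u_{32} = 7, u_{33} = 32, u_{34} = 6, u_{35} = 5, u_{36} = 11, u_{37} = 16, u_{38} = 27, u_{39} = 10, u_{40} = 4, u_{41} = 14, u_{42} = 18.
Since (u_{41}, u_{42}) = (u_1, u_2) = (14, 18) (two consecutive terms determine the rest), the sequence is periodic with period 40.
So u_{481} = u_{1 + ((481-1) mod 40)} = u_1 = 14.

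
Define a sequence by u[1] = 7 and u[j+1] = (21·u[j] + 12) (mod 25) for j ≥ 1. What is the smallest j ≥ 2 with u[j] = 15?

10

u[1] = 7; u[2] = 9; u[3] = 1; u[4] = 8; u[5] = 5; u[6] = 17; u[7] = 19; u[8] = 11; u[9] = 18; u[10] = 15; u[11] = 2; u[12] = 4; u[13] = 21; u[14] = 3; u[15] = 0; u[16] = 12; u[17] = 14; u[18] = 6; u[19] = 13; u[20] = 10; u[21] = 22; u[22] = 24; u[23] = 16; u[24] = 23; u[25] = 20; u[26] = 7.
Since u[26] = u[1] = 7, the sequence is periodic with period 25.
The value 15 first appears (with j ≥ 2) at u[10].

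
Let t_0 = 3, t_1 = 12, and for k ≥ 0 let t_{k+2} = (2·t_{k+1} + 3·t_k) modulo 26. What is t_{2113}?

12

t_0 = 3; t_1 = 12; t_2 = 7; t_3 = 24; t_4 = 17; t_5 = 2; t_6 = 3; t_7 = 12.
The sequence repeats with period 6.
So t_{2113} = t_{0 + ((2113-0) mod 6)} = t_1 = 12.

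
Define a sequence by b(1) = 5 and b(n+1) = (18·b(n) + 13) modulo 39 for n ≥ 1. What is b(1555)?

Computing terms: b(1) = 5, b(2) = 25, b(3) = 34, b(4) = 1, b(5) = 31, b(6) = 25.
Since b(6) = b(2) = 25, the sequence is eventually periodic: after a pre-period of length 1 it cycles with period 4.
For n ≥ 2, b(n) depends only on (n - 2) mod 4. (1555 - 2) mod 4 = 1, so b(1555) = b(3) = 34.

34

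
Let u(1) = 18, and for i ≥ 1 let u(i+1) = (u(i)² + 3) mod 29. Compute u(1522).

7

We have u(1) = 18,  u(2) = 8,  u(3) = 9,  u(4) = 26,  u(5) = 12,  u(6) = 2,  u(7) = 7,  u(8) = 23,  u(9) = 10,  u(10) = 16,  u(11) = 27,  u(12) = 7.
Since u(12) = u(7) = 7, the sequence is eventually periodic: after a pre-period of length 6 it cycles with period 5.
For i ≥ 7, u(i) depends only on (i - 7) mod 5. (1522 - 7) mod 5 = 0, so u(1522) = u(7) = 7.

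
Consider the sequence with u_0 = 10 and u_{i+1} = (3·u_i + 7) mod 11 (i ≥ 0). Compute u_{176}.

4

u_0 = 10,  u_1 = 4,  u_2 = 8,  u_3 = 9,  u_4 = 1,  u_5 = 10.
The sequence repeats with period 5.
(176 - 0) mod 5 = 1, so u_{176} = u_1 = 4.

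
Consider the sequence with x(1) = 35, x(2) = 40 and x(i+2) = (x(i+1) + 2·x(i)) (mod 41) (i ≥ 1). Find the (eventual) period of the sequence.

20

x(1) = 35; x(2) = 40; x(3) = 28; x(4) = 26; x(5) = 0; x(6) = 11; x(7) = 11; x(8) = 33; x(9) = 14; x(10) = 39; x(11) = 26; x(12) = 22; x(13) = 33; x(14) = 36; x(15) = 20; x(16) = 10; x(17) = 9; x(18) = 29; x(19) = 6; x(20) = 23; x(21) = 35; x(22) = 40.
Since (x(21), x(22)) = (x(1), x(2)) = (35, 40) (two consecutive terms determine the rest), the sequence is periodic with period 20.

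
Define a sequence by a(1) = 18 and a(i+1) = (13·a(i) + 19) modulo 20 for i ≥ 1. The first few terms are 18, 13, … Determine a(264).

3

a(1) = 18,  a(2) = 13,  a(3) = 8,  a(4) = 3,  a(5) = 18.
Since a(5) = a(1) = 18, the sequence is periodic with period 4.
So a(264) = a(1 + ((264-1) mod 4)) = a(4) = 3.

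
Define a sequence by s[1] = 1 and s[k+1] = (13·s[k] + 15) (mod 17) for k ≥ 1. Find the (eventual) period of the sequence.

We have s[1] = 1, s[2] = 11, s[3] = 5, s[4] = 12, s[5] = 1.
Since s[5] = s[1] = 1, the sequence is periodic with period 4.

4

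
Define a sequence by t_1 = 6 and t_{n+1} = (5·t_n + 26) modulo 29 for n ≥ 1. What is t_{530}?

11

Listing terms: t_1 = 6; t_2 = 27; t_3 = 16; t_4 = 19; t_5 = 5; t_6 = 22; t_7 = 20; t_8 = 10; t_9 = 18; t_{10} = 0; t_{11} = 26; t_{12} = 11; t_{13} = 23; t_{14} = 25; t_{15} = 6.
Since t_{15} = t_1 = 6, the sequence is periodic with period 14.
(530 - 1) mod 14 = 11, so t_{530} = t_{12} = 11.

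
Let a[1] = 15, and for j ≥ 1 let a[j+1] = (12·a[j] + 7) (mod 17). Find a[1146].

Computing terms: a[1] = 15,  a[2] = 0,  a[3] = 7,  a[4] = 6,  a[5] = 11,  a[6] = 3,  a[7] = 9,  a[8] = 13,  a[9] = 10,  a[10] = 8,  a[11] = 1,  a[12] = 2,  a[13] = 14,  a[14] = 5,  a[15] = 16,  a[16] = 12,  a[17] = 15.
Since a[17] = a[1] = 15, the sequence is periodic with period 16.
So a[1146] = a[1 + ((1146-1) mod 16)] = a[10] = 8.

8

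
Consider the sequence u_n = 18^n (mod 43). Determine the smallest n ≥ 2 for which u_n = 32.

Computing terms: u_1 = 18; u_2 = 23; u_3 = 27; u_4 = 13; u_5 = 19; u_6 = 41; u_7 = 7; u_8 = 40; u_9 = 32; u_{10} = 17; u_{11} = 5; u_{12} = 4; u_{13} = 29; u_{14} = 6; u_{15} = 22; u_{16} = 9; u_{17} = 33; u_{18} = 35; u_{19} = 28; u_{20} = 31; u_{21} = 42; u_{22} = 25; u_{23} = 20; u_{24} = 16; u_{25} = 30; u_{26} = 24; u_{27} = 2; u_{28} = 36; u_{29} = 3; u_{30} = 11; u_{31} = 26; u_{32} = 38; u_{33} = 39; u_{34} = 14; u_{35} = 37; u_{36} = 21; u_{37} = 34; u_{38} = 10; u_{39} = 8; u_{40} = 15; u_{41} = 12; u_{42} = 1; u_{43} = 18.
The sequence repeats with period 42.
The value 32 first appears (with n ≥ 2) at u_9.

9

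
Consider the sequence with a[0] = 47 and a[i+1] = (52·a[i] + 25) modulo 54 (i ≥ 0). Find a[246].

23

Listing terms: a[0] = 47, a[1] = 39, a[2] = 1, a[3] = 23, a[4] = 33, a[5] = 13, a[6] = 53, a[7] = 27, a[8] = 25, a[9] = 29, a[10] = 21, a[11] = 37, a[12] = 5, a[13] = 15, a[14] = 49, a[15] = 35, a[16] = 9, a[17] = 7, a[18] = 11, a[19] = 3, a[20] = 19, a[21] = 41, a[22] = 51, a[23] = 31, a[24] = 17, a[25] = 45, a[26] = 43, a[27] = 47.
Since a[27] = a[0] = 47, the sequence is periodic with period 27.
(246 - 0) mod 27 = 3, so a[246] = a[3] = 23.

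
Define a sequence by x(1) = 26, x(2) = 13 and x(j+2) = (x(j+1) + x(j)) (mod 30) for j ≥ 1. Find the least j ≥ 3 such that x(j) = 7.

Listing terms: x(1) = 26; x(2) = 13; x(3) = 9; x(4) = 22; x(5) = 1; x(6) = 23; x(7) = 24; x(8) = 17; x(9) = 11; x(10) = 28; x(11) = 9; x(12) = 7; x(13) = 16; x(14) = 23; x(15) = 9; x(16) = 2; x(17) = 11; x(18) = 13; x(19) = 24; x(20) = 7; x(21) = 1; x(22) = 8; x(23) = 9; x(24) = 17; x(25) = 26; x(26) = 13.
The sequence repeats with period 24.
The value 7 first appears (with j ≥ 3) at x(12).

12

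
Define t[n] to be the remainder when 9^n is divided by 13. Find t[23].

We have t[1] = 9; t[2] = 3; t[3] = 1; t[4] = 9.
The sequence repeats with period 3.
So t[23] = t[1 + ((23-1) mod 3)] = t[2] = 3.

3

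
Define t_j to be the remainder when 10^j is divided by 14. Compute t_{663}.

6

t_1 = 10, t_2 = 2, t_3 = 6, t_4 = 4, t_5 = 12, t_6 = 8, t_7 = 10.
The sequence repeats with period 6.
So t_{663} = t_{1 + ((663-1) mod 6)} = t_3 = 6.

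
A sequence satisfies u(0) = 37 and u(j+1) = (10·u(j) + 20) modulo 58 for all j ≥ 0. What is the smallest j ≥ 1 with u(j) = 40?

9

We have u(0) = 37, u(1) = 42, u(2) = 34, u(3) = 12, u(4) = 24, u(5) = 28, u(6) = 10, u(7) = 4, u(8) = 2, u(9) = 40, u(10) = 14, u(11) = 44, u(12) = 54, u(13) = 38, u(14) = 52, u(15) = 18, u(16) = 26, u(17) = 48, u(18) = 36, u(19) = 32, u(20) = 50, u(21) = 56, u(22) = 0, u(23) = 20, u(24) = 46, u(25) = 16, u(26) = 6, u(27) = 22, u(28) = 8, u(29) = 42.
Since u(29) = u(1) = 42, the sequence is eventually periodic: after a pre-period of length 1 it cycles with period 28.
The value 40 first appears (with j ≥ 1) at u(9).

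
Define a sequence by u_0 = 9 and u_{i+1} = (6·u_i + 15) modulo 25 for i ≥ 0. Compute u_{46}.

19

Listing terms: u_0 = 9; u_1 = 19; u_2 = 4; u_3 = 14; u_4 = 24; u_5 = 9.
The sequence repeats with period 5.
So u_{46} = u_{0 + ((46-0) mod 5)} = u_1 = 19.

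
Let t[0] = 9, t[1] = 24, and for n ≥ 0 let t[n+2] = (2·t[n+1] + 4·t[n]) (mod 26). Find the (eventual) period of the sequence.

Listing terms: t[0] = 9,  t[1] = 24,  t[2] = 6,  t[3] = 4,  t[4] = 6,  t[5] = 2,  t[6] = 2,  t[7] = 12,  t[8] = 6,  t[9] = 8,  t[10] = 14,  t[11] = 8,  t[12] = 20,  t[13] = 20,  t[14] = 16,  t[15] = 8,  t[16] = 2,  t[17] = 10,  t[18] = 2,  t[19] = 18,  t[20] = 18,  t[21] = 4,  t[22] = 2,  t[23] = 20,  t[24] = 22,  t[25] = 20,  t[26] = 24,  t[27] = 24,  t[28] = 14,  t[29] = 20,  t[30] = 18,  t[31] = 12,  t[32] = 18,  t[33] = 6,  t[34] = 6,  t[35] = 10,  t[36] = 18,  t[37] = 24,  t[38] = 16,  t[39] = 24,  t[40] = 8,  t[41] = 8,  t[42] = 22,  t[43] = 24,  t[44] = 6.
Since (t[43], t[44]) = (t[1], t[2]) = (24, 6) (two consecutive terms determine the rest), the sequence is eventually periodic: after a pre-period of length 1 it cycles with period 42.

42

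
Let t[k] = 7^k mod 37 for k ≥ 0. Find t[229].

Listing terms: t[0] = 1,  t[1] = 7,  t[2] = 12,  t[3] = 10,  t[4] = 33,  t[5] = 9,  t[6] = 26,  t[7] = 34,  t[8] = 16,  t[9] = 1.
Since t[9] = t[0] = 1, the sequence is periodic with period 9.
So t[229] = t[0 + ((229-0) mod 9)] = t[4] = 33.

33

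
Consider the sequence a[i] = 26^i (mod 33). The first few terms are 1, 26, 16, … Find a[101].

26

Computing terms: a[0] = 1,  a[1] = 26,  a[2] = 16,  a[3] = 20,  a[4] = 25,  a[5] = 23,  a[6] = 4,  a[7] = 5,  a[8] = 31,  a[9] = 14,  a[10] = 1.
Since a[10] = a[0] = 1, the sequence is periodic with period 10.
So a[101] = a[0 + ((101-0) mod 10)] = a[1] = 26.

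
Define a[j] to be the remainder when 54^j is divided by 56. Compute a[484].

We have a[1] = 54; a[2] = 4; a[3] = 48; a[4] = 16; a[5] = 24; a[6] = 8; a[7] = 40; a[8] = 32; a[9] = 48.
Since a[9] = a[3] = 48, the sequence is eventually periodic: after a pre-period of length 2 it cycles with period 6.
For j ≥ 3, a[j] depends only on (j - 3) mod 6. (484 - 3) mod 6 = 1, so a[484] = a[4] = 16.

16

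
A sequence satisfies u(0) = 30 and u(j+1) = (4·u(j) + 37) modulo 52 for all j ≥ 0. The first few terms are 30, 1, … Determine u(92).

41

Computing terms: u(0) = 30,  u(1) = 1,  u(2) = 41,  u(3) = 45,  u(4) = 9,  u(5) = 21,  u(6) = 17,  u(7) = 1.
Since u(7) = u(1) = 1, the sequence is eventually periodic: after a pre-period of length 1 it cycles with period 6.
For j ≥ 1, u(j) depends only on (j - 1) mod 6. (92 - 1) mod 6 = 1, so u(92) = u(2) = 41.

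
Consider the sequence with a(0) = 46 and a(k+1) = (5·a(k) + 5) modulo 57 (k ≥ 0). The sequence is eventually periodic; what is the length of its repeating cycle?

a(0) = 46,  a(1) = 7,  a(2) = 40,  a(3) = 34,  a(4) = 4,  a(5) = 25,  a(6) = 16,  a(7) = 28,  a(8) = 31,  a(9) = 46.
Since a(9) = a(0) = 46, the sequence is periodic with period 9.

9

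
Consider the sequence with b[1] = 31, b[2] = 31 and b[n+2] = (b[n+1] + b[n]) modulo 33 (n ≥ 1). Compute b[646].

17

b[1] = 31,  b[2] = 31,  b[3] = 29,  b[4] = 27,  b[5] = 23,  b[6] = 17,  b[7] = 7,  b[8] = 24,  b[9] = 31,  b[10] = 22,  b[11] = 20,  b[12] = 9,  b[13] = 29,  b[14] = 5,  b[15] = 1,  b[16] = 6,  b[17] = 7,  b[18] = 13,  b[19] = 20,  b[20] = 0,  b[21] = 20,  b[22] = 20,  b[23] = 7,  b[24] = 27,  b[25] = 1,  b[26] = 28,  b[27] = 29,  b[28] = 24,  b[29] = 20,  b[30] = 11,  b[31] = 31,  b[32] = 9,  b[33] = 7,  b[34] = 16,  b[35] = 23,  b[36] = 6,  b[37] = 29,  b[38] = 2,  b[39] = 31,  b[40] = 0,  b[41] = 31,  b[42] = 31.
The sequence repeats with period 40.
(646 - 1) mod 40 = 5, so b[646] = b[6] = 17.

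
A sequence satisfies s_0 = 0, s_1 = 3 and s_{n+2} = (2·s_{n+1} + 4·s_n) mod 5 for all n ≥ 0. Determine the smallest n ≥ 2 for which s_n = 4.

Computing terms: s_0 = 0, s_1 = 3, s_2 = 1, s_3 = 4, s_4 = 2, s_5 = 0, s_6 = 3.
The sequence repeats with period 5.
The value 4 first appears (with n ≥ 2) at s_3.

3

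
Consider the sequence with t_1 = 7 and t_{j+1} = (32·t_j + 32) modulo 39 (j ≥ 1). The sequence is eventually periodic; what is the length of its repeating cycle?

We have t_1 = 7; t_2 = 22; t_3 = 34; t_4 = 28; t_5 = 31; t_6 = 10; t_7 = 1; t_8 = 25; t_9 = 13; t_{10} = 19; t_{11} = 16; t_{12} = 37; t_{13} = 7.
The sequence repeats with period 12.

12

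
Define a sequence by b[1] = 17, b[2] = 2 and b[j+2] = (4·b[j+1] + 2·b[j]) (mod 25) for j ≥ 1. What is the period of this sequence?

Computing terms: b[1] = 17, b[2] = 2, b[3] = 17, b[4] = 22, b[5] = 22, b[6] = 7, b[7] = 22, b[8] = 2, b[9] = 2, b[10] = 12, b[11] = 2, b[12] = 7, b[13] = 7, b[14] = 17, b[15] = 7, b[16] = 12, b[17] = 12, b[18] = 22, b[19] = 12, b[20] = 17, b[21] = 17, b[22] = 2.
The sequence repeats with period 20.

20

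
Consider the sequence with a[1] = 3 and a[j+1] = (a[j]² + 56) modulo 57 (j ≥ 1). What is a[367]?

Listing terms: a[1] = 3, a[2] = 8, a[3] = 6, a[4] = 35, a[5] = 27, a[6] = 44, a[7] = 54, a[8] = 8.
Since a[8] = a[2] = 8, the sequence is eventually periodic: after a pre-period of length 1 it cycles with period 6.
For j ≥ 2, a[j] depends only on (j - 2) mod 6. (367 - 2) mod 6 = 5, so a[367] = a[7] = 54.

54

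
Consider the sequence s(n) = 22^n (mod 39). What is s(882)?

1

s(1) = 22; s(2) = 16; s(3) = 1; s(4) = 22.
Since s(4) = s(1) = 22, the sequence is periodic with period 3.
So s(882) = s(1 + ((882-1) mod 3)) = s(3) = 1.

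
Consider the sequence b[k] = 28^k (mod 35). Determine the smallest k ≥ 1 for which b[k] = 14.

2

Computing terms: b[0] = 1; b[1] = 28; b[2] = 14; b[3] = 7; b[4] = 21; b[5] = 28.
Since b[5] = b[1] = 28, the sequence is eventually periodic: after a pre-period of length 1 it cycles with period 4.
The value 14 first appears (with k ≥ 1) at b[2].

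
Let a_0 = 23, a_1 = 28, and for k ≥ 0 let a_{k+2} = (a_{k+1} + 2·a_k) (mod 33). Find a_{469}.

19

Listing terms: a_0 = 23,  a_1 = 28,  a_2 = 8,  a_3 = 31,  a_4 = 14,  a_5 = 10,  a_6 = 5,  a_7 = 25,  a_8 = 2,  a_9 = 19,  a_{10} = 23,  a_{11} = 28.
Since (a_{10}, a_{11}) = (a_0, a_1) = (23, 28) (two consecutive terms determine the rest), the sequence is periodic with period 10.
So a_{469} = a_{0 + ((469-0) mod 10)} = a_9 = 19.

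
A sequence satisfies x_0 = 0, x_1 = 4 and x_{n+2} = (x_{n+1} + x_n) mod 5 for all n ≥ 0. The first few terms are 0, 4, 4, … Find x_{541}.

Computing terms: x_0 = 0; x_1 = 4; x_2 = 4; x_3 = 3; x_4 = 2; x_5 = 0; x_6 = 2; x_7 = 2; x_8 = 4; x_9 = 1; x_{10} = 0; x_{11} = 1; x_{12} = 1; x_{13} = 2; x_{14} = 3; x_{15} = 0; x_{16} = 3; x_{17} = 3; x_{18} = 1; x_{19} = 4; x_{20} = 0; x_{21} = 4.
The sequence repeats with period 20.
So x_{541} = x_{0 + ((541-0) mod 20)} = x_1 = 4.

4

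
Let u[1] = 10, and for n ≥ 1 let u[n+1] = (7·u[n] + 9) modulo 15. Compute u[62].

4

We have u[1] = 10, u[2] = 4, u[3] = 7, u[4] = 13, u[5] = 10.
The sequence repeats with period 4.
(62 - 1) mod 4 = 1, so u[62] = u[2] = 4.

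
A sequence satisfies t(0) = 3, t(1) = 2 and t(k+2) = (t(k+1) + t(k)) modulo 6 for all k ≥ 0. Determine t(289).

2

We have t(0) = 3; t(1) = 2; t(2) = 5; t(3) = 1; t(4) = 0; t(5) = 1; t(6) = 1; t(7) = 2; t(8) = 3; t(9) = 5; t(10) = 2; t(11) = 1; t(12) = 3; t(13) = 4; t(14) = 1; t(15) = 5; t(16) = 0; t(17) = 5; t(18) = 5; t(19) = 4; t(20) = 3; t(21) = 1; t(22) = 4; t(23) = 5; t(24) = 3; t(25) = 2.
The sequence repeats with period 24.
So t(289) = t(0 + ((289-0) mod 24)) = t(1) = 2.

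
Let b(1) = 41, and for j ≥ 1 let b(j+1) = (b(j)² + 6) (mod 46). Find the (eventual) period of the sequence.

5

Listing terms: b(1) = 41, b(2) = 31, b(3) = 1, b(4) = 7, b(5) = 9, b(6) = 41.
The sequence repeats with period 5.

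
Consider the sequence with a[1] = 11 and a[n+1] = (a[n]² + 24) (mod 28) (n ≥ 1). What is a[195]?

21

We have a[1] = 11,  a[2] = 5,  a[3] = 21,  a[4] = 17,  a[5] = 5.
Since a[5] = a[2] = 5, the sequence is eventually periodic: after a pre-period of length 1 it cycles with period 3.
For n ≥ 2, a[n] depends only on (n - 2) mod 3. (195 - 2) mod 3 = 1, so a[195] = a[3] = 21.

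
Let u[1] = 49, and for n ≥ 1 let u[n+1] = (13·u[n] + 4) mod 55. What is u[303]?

32

Listing terms: u[1] = 49, u[2] = 36, u[3] = 32, u[4] = 35, u[5] = 19, u[6] = 31, u[7] = 22, u[8] = 15, u[9] = 34, u[10] = 6, u[11] = 27, u[12] = 25, u[13] = 54, u[14] = 46, u[15] = 52, u[16] = 20, u[17] = 44, u[18] = 26, u[19] = 12, u[20] = 50, u[21] = 49.
Since u[21] = u[1] = 49, the sequence is periodic with period 20.
So u[303] = u[1 + ((303-1) mod 20)] = u[3] = 32.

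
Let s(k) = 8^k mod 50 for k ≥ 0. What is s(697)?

Listing terms: s(0) = 1; s(1) = 8; s(2) = 14; s(3) = 12; s(4) = 46; s(5) = 18; s(6) = 44; s(7) = 2; s(8) = 16; s(9) = 28; s(10) = 24; s(11) = 42; s(12) = 36; s(13) = 38; s(14) = 4; s(15) = 32; s(16) = 6; s(17) = 48; s(18) = 34; s(19) = 22; s(20) = 26; s(21) = 8.
Since s(21) = s(1) = 8, the sequence is eventually periodic: after a pre-period of length 1 it cycles with period 20.
For k ≥ 1, s(k) depends only on (k - 1) mod 20. (697 - 1) mod 20 = 16, so s(697) = s(17) = 48.

48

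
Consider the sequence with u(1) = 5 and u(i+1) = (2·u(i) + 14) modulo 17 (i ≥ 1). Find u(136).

4

u(1) = 5, u(2) = 7, u(3) = 11, u(4) = 2, u(5) = 1, u(6) = 16, u(7) = 12, u(8) = 4, u(9) = 5.
The sequence repeats with period 8.
So u(136) = u(1 + ((136-1) mod 8)) = u(8) = 4.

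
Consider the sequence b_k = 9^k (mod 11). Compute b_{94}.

Computing terms: b_1 = 9, b_2 = 4, b_3 = 3, b_4 = 5, b_5 = 1, b_6 = 9.
Since b_6 = b_1 = 9, the sequence is periodic with period 5.
(94 - 1) mod 5 = 3, so b_{94} = b_4 = 5.

5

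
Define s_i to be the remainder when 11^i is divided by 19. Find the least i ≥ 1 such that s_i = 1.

Listing terms: s_0 = 1; s_1 = 11; s_2 = 7; s_3 = 1.
Since s_3 = s_0 = 1, the sequence is periodic with period 3.
The value 1 next appears (with i ≥ 1) at s_3.

3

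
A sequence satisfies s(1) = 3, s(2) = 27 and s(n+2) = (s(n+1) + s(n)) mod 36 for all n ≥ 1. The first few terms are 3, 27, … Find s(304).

s(1) = 3; s(2) = 27; s(3) = 30; s(4) = 21; s(5) = 15; s(6) = 0; s(7) = 15; s(8) = 15; s(9) = 30; s(10) = 9; s(11) = 3; s(12) = 12; s(13) = 15; s(14) = 27; s(15) = 6; s(16) = 33; s(17) = 3; s(18) = 0; s(19) = 3; s(20) = 3; s(21) = 6; s(22) = 9; s(23) = 15; s(24) = 24; s(25) = 3; s(26) = 27.
The sequence repeats with period 24.
(304 - 1) mod 24 = 15, so s(304) = s(16) = 33.

33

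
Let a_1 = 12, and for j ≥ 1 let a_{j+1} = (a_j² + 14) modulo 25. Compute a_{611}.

We have a_1 = 12; a_2 = 8; a_3 = 3; a_4 = 23; a_5 = 18; a_6 = 13; a_7 = 8.
Since a_7 = a_2 = 8, the sequence is eventually periodic: after a pre-period of length 1 it cycles with period 5.
For j ≥ 2, a_j depends only on (j - 2) mod 5. (611 - 2) mod 5 = 4, so a_{611} = a_6 = 13.

13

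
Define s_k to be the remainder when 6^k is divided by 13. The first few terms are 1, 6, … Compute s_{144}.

Listing terms: s_0 = 1,  s_1 = 6,  s_2 = 10,  s_3 = 8,  s_4 = 9,  s_5 = 2,  s_6 = 12,  s_7 = 7,  s_8 = 3,  s_9 = 5,  s_{10} = 4,  s_{11} = 11,  s_{12} = 1.
Since s_{12} = s_0 = 1, the sequence is periodic with period 12.
So s_{144} = s_{0 + ((144-0) mod 12)} = s_0 = 1.

1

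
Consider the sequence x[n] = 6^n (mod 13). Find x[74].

10

x[0] = 1; x[1] = 6; x[2] = 10; x[3] = 8; x[4] = 9; x[5] = 2; x[6] = 12; x[7] = 7; x[8] = 3; x[9] = 5; x[10] = 4; x[11] = 11; x[12] = 1.
The sequence repeats with period 12.
So x[74] = x[0 + ((74-0) mod 12)] = x[2] = 10.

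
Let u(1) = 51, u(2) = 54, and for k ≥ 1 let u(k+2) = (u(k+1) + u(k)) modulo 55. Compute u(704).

u(1) = 51; u(2) = 54; u(3) = 50; u(4) = 49; u(5) = 44; u(6) = 38; u(7) = 27; u(8) = 10; u(9) = 37; u(10) = 47; u(11) = 29; u(12) = 21; u(13) = 50; u(14) = 16; u(15) = 11; u(16) = 27; u(17) = 38; u(18) = 10; u(19) = 48; u(20) = 3; u(21) = 51; u(22) = 54.
Since (u(21), u(22)) = (u(1), u(2)) = (51, 54) (two consecutive terms determine the rest), the sequence is periodic with period 20.
So u(704) = u(1 + ((704-1) mod 20)) = u(4) = 49.

49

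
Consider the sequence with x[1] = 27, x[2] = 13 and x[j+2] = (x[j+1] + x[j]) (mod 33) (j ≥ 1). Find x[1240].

19

Computing terms: x[1] = 27,  x[2] = 13,  x[3] = 7,  x[4] = 20,  x[5] = 27,  x[6] = 14,  x[7] = 8,  x[8] = 22,  x[9] = 30,  x[10] = 19,  x[11] = 16,  x[12] = 2,  x[13] = 18,  x[14] = 20,  x[15] = 5,  x[16] = 25,  x[17] = 30,  x[18] = 22,  x[19] = 19,  x[20] = 8,  x[21] = 27,  x[22] = 2,  x[23] = 29,  x[24] = 31,  x[25] = 27,  x[26] = 25,  x[27] = 19,  x[28] = 11,  x[29] = 30,  x[30] = 8,  x[31] = 5,  x[32] = 13,  x[33] = 18,  x[34] = 31,  x[35] = 16,  x[36] = 14,  x[37] = 30,  x[38] = 11,  x[39] = 8,  x[40] = 19,  x[41] = 27,  x[42] = 13.
Since (x[41], x[42]) = (x[1], x[2]) = (27, 13) (two consecutive terms determine the rest), the sequence is periodic with period 40.
(1240 - 1) mod 40 = 39, so x[1240] = x[40] = 19.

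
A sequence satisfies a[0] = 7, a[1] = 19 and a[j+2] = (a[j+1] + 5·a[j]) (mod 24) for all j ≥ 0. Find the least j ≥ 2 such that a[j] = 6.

2

Listing terms: a[0] = 7,  a[1] = 19,  a[2] = 6,  a[3] = 5,  a[4] = 11,  a[5] = 12,  a[6] = 19,  a[7] = 7,  a[8] = 6,  a[9] = 17,  a[10] = 23,  a[11] = 12,  a[12] = 7,  a[13] = 19.
Since (a[12], a[13]) = (a[0], a[1]) = (7, 19) (two consecutive terms determine the rest), the sequence is periodic with period 12.
The value 6 first appears (with j ≥ 2) at a[2].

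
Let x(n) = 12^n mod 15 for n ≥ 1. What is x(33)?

12

Computing terms: x(1) = 12,  x(2) = 9,  x(3) = 3,  x(4) = 6,  x(5) = 12.
Since x(5) = x(1) = 12, the sequence is periodic with period 4.
(33 - 1) mod 4 = 0, so x(33) = x(1) = 12.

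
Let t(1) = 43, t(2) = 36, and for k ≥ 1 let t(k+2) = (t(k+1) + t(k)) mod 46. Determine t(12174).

Computing terms: t(1) = 43,  t(2) = 36,  t(3) = 33,  t(4) = 23,  t(5) = 10,  t(6) = 33,  t(7) = 43,  t(8) = 30,  t(9) = 27,  t(10) = 11,  t(11) = 38,  t(12) = 3,  t(13) = 41,  t(14) = 44,  t(15) = 39,  t(16) = 37,  t(17) = 30,  t(18) = 21,  t(19) = 5,  t(20) = 26,  t(21) = 31,  t(22) = 11,  t(23) = 42,  t(24) = 7,  t(25) = 3,  t(26) = 10,  t(27) = 13,  t(28) = 23,  t(29) = 36,  t(30) = 13,  t(31) = 3,  t(32) = 16,  t(33) = 19,  t(34) = 35,  t(35) = 8,  t(36) = 43,  t(37) = 5,  t(38) = 2,  t(39) = 7,  t(40) = 9,  t(41) = 16,  t(42) = 25,  t(43) = 41,  t(44) = 20,  t(45) = 15,  t(46) = 35,  t(47) = 4,  t(48) = 39,  t(49) = 43,  t(50) = 36.
The sequence repeats with period 48.
So t(12174) = t(1 + ((12174-1) mod 48)) = t(30) = 13.

13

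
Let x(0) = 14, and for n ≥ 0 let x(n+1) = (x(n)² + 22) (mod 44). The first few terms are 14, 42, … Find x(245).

We have x(0) = 14; x(1) = 42; x(2) = 26; x(3) = 38; x(4) = 14.
The sequence repeats with period 4.
(245 - 0) mod 4 = 1, so x(245) = x(1) = 42.

42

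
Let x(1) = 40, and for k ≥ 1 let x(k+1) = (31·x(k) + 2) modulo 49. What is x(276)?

36

Listing terms: x(1) = 40; x(2) = 17; x(3) = 39; x(4) = 35; x(5) = 9; x(6) = 36; x(7) = 40.
Since x(7) = x(1) = 40, the sequence is periodic with period 6.
So x(276) = x(1 + ((276-1) mod 6)) = x(6) = 36.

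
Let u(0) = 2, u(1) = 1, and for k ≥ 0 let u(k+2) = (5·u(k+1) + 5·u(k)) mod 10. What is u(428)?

5

We have u(0) = 2, u(1) = 1, u(2) = 5, u(3) = 0, u(4) = 5, u(5) = 5, u(6) = 0.
Since (u(5), u(6)) = (u(2), u(3)) = (5, 0) (two consecutive terms determine the rest), the sequence is eventually periodic: after a pre-period of length 2 it cycles with period 3.
For k ≥ 2, u(k) depends only on (k - 2) mod 3. (428 - 2) mod 3 = 0, so u(428) = u(2) = 5.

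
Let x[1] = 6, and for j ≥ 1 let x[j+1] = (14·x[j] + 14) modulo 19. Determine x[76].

0

Computing terms: x[1] = 6, x[2] = 3, x[3] = 18, x[4] = 0, x[5] = 14, x[6] = 1, x[7] = 9, x[8] = 7, x[9] = 17, x[10] = 5, x[11] = 8, x[12] = 12, x[13] = 11, x[14] = 16, x[15] = 10, x[16] = 2, x[17] = 4, x[18] = 13, x[19] = 6.
The sequence repeats with period 18.
So x[76] = x[1 + ((76-1) mod 18)] = x[4] = 0.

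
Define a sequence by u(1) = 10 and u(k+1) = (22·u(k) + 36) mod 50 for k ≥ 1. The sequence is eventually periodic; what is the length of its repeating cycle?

u(1) = 10; u(2) = 6; u(3) = 18; u(4) = 32; u(5) = 40; u(6) = 16; u(7) = 38; u(8) = 22; u(9) = 20; u(10) = 26; u(11) = 8; u(12) = 12; u(13) = 0; u(14) = 36; u(15) = 28; u(16) = 2; u(17) = 30; u(18) = 46; u(19) = 48; u(20) = 42; u(21) = 10.
The sequence repeats with period 20.

20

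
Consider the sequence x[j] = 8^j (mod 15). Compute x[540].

Listing terms: x[0] = 1,  x[1] = 8,  x[2] = 4,  x[3] = 2,  x[4] = 1.
The sequence repeats with period 4.
(540 - 0) mod 4 = 0, so x[540] = x[0] = 1.

1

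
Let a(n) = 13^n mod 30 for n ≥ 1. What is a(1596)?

1

We have a(1) = 13,  a(2) = 19,  a(3) = 7,  a(4) = 1,  a(5) = 13.
The sequence repeats with period 4.
So a(1596) = a(1 + ((1596-1) mod 4)) = a(4) = 1.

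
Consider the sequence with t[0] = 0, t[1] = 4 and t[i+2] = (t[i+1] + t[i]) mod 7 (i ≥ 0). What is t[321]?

Computing terms: t[0] = 0; t[1] = 4; t[2] = 4; t[3] = 1; t[4] = 5; t[5] = 6; t[6] = 4; t[7] = 3; t[8] = 0; t[9] = 3; t[10] = 3; t[11] = 6; t[12] = 2; t[13] = 1; t[14] = 3; t[15] = 4; t[16] = 0; t[17] = 4.
The sequence repeats with period 16.
So t[321] = t[0 + ((321-0) mod 16)] = t[1] = 4.

4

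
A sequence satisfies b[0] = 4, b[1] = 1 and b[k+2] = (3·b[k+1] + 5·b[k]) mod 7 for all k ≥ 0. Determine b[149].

We have b[0] = 4; b[1] = 1; b[2] = 2; b[3] = 4; b[4] = 1.
The sequence repeats with period 3.
(149 - 0) mod 3 = 2, so b[149] = b[2] = 2.

2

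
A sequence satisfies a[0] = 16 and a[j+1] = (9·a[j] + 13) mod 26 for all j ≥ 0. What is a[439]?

1

Listing terms: a[0] = 16,  a[1] = 1,  a[2] = 22,  a[3] = 3,  a[4] = 14,  a[5] = 9,  a[6] = 16.
Since a[6] = a[0] = 16, the sequence is periodic with period 6.
(439 - 0) mod 6 = 1, so a[439] = a[1] = 1.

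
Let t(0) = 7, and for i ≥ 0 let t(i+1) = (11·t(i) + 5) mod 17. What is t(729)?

We have t(0) = 7,  t(1) = 14,  t(2) = 6,  t(3) = 3,  t(4) = 4,  t(5) = 15,  t(6) = 0,  t(7) = 5,  t(8) = 9,  t(9) = 2,  t(10) = 10,  t(11) = 13,  t(12) = 12,  t(13) = 1,  t(14) = 16,  t(15) = 11,  t(16) = 7.
Since t(16) = t(0) = 7, the sequence is periodic with period 16.
(729 - 0) mod 16 = 9, so t(729) = t(9) = 2.

2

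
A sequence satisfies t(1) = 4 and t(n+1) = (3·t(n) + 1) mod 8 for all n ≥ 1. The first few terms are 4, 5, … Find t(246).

5

Computing terms: t(1) = 4; t(2) = 5; t(3) = 0; t(4) = 1; t(5) = 4.
Since t(5) = t(1) = 4, the sequence is periodic with period 4.
So t(246) = t(1 + ((246-1) mod 4)) = t(2) = 5.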